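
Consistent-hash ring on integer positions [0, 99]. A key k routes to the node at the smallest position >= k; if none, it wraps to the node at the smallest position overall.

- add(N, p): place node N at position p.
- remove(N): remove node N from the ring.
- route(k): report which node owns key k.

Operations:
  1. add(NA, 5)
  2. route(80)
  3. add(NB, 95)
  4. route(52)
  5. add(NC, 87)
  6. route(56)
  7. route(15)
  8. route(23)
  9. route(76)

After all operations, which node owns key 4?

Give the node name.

Answer: NA

Derivation:
Op 1: add NA@5 -> ring=[5:NA]
Op 2: route key 80: none >= 80, wrap to smallest pos 5 -> NA
Op 3: add NB@95 -> ring=[5:NA,95:NB]
Op 4: route key 52: smallest pos >= 52 is 95 -> NB
Op 5: add NC@87 -> ring=[5:NA,87:NC,95:NB]
Op 6: route key 56: smallest pos >= 56 is 87 -> NC
Op 7: route key 15: smallest pos >= 15 is 87 -> NC
Op 8: route key 23: smallest pos >= 23 is 87 -> NC
Op 9: route key 76: smallest pos >= 76 is 87 -> NC
Final route key 4: smallest pos >= 4 is 5 -> NA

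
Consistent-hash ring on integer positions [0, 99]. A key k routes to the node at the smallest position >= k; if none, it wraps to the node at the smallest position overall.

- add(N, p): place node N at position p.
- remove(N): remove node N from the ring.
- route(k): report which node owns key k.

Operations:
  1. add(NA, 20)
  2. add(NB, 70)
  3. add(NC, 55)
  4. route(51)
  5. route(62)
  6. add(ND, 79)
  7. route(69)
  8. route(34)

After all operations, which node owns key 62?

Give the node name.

Op 1: add NA@20 -> ring=[20:NA]
Op 2: add NB@70 -> ring=[20:NA,70:NB]
Op 3: add NC@55 -> ring=[20:NA,55:NC,70:NB]
Op 4: route key 51: smallest pos >= 51 is 55 -> NC
Op 5: route key 62: smallest pos >= 62 is 70 -> NB
Op 6: add ND@79 -> ring=[20:NA,55:NC,70:NB,79:ND]
Op 7: route key 69: smallest pos >= 69 is 70 -> NB
Op 8: route key 34: smallest pos >= 34 is 55 -> NC
Final route key 62: smallest pos >= 62 is 70 -> NB

Answer: NB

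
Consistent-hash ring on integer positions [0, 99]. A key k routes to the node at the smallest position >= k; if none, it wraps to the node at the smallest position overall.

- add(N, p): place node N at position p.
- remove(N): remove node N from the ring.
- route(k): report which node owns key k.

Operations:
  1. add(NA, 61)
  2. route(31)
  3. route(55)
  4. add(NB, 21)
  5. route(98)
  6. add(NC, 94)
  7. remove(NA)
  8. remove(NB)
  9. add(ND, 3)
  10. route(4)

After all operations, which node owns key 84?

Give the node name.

Answer: NC

Derivation:
Op 1: add NA@61 -> ring=[61:NA]
Op 2: route key 31: smallest pos >= 31 is 61 -> NA
Op 3: route key 55: smallest pos >= 55 is 61 -> NA
Op 4: add NB@21 -> ring=[21:NB,61:NA]
Op 5: route key 98: none >= 98, wrap to smallest pos 21 -> NB
Op 6: add NC@94 -> ring=[21:NB,61:NA,94:NC]
Op 7: remove NA -> ring=[21:NB,94:NC]
Op 8: remove NB -> ring=[94:NC]
Op 9: add ND@3 -> ring=[3:ND,94:NC]
Op 10: route key 4: smallest pos >= 4 is 94 -> NC
Final route key 84: smallest pos >= 84 is 94 -> NC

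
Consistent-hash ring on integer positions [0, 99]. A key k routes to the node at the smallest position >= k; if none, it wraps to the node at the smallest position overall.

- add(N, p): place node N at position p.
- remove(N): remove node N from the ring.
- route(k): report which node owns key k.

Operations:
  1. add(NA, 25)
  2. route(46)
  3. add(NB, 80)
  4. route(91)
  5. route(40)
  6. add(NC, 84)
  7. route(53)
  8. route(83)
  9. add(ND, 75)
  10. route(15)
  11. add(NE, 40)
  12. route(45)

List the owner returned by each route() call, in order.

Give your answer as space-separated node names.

Answer: NA NA NB NB NC NA ND

Derivation:
Op 1: add NA@25 -> ring=[25:NA]
Op 2: route key 46: none >= 46, wrap to smallest pos 25 -> NA
Op 3: add NB@80 -> ring=[25:NA,80:NB]
Op 4: route key 91: none >= 91, wrap to smallest pos 25 -> NA
Op 5: route key 40: smallest pos >= 40 is 80 -> NB
Op 6: add NC@84 -> ring=[25:NA,80:NB,84:NC]
Op 7: route key 53: smallest pos >= 53 is 80 -> NB
Op 8: route key 83: smallest pos >= 83 is 84 -> NC
Op 9: add ND@75 -> ring=[25:NA,75:ND,80:NB,84:NC]
Op 10: route key 15: smallest pos >= 15 is 25 -> NA
Op 11: add NE@40 -> ring=[25:NA,40:NE,75:ND,80:NB,84:NC]
Op 12: route key 45: smallest pos >= 45 is 75 -> ND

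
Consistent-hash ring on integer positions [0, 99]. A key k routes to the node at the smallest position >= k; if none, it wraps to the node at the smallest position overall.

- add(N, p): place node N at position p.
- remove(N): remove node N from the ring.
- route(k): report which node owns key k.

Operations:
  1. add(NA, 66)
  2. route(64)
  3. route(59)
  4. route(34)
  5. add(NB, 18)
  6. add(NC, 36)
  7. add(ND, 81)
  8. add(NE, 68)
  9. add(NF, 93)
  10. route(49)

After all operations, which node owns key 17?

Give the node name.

Op 1: add NA@66 -> ring=[66:NA]
Op 2: route key 64: smallest pos >= 64 is 66 -> NA
Op 3: route key 59: smallest pos >= 59 is 66 -> NA
Op 4: route key 34: smallest pos >= 34 is 66 -> NA
Op 5: add NB@18 -> ring=[18:NB,66:NA]
Op 6: add NC@36 -> ring=[18:NB,36:NC,66:NA]
Op 7: add ND@81 -> ring=[18:NB,36:NC,66:NA,81:ND]
Op 8: add NE@68 -> ring=[18:NB,36:NC,66:NA,68:NE,81:ND]
Op 9: add NF@93 -> ring=[18:NB,36:NC,66:NA,68:NE,81:ND,93:NF]
Op 10: route key 49: smallest pos >= 49 is 66 -> NA
Final route key 17: smallest pos >= 17 is 18 -> NB

Answer: NB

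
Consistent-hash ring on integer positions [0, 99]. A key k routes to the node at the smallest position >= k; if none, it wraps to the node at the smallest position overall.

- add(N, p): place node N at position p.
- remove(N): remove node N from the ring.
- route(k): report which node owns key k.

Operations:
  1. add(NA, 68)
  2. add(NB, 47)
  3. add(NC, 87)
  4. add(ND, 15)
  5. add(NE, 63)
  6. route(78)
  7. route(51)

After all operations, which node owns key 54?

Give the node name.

Answer: NE

Derivation:
Op 1: add NA@68 -> ring=[68:NA]
Op 2: add NB@47 -> ring=[47:NB,68:NA]
Op 3: add NC@87 -> ring=[47:NB,68:NA,87:NC]
Op 4: add ND@15 -> ring=[15:ND,47:NB,68:NA,87:NC]
Op 5: add NE@63 -> ring=[15:ND,47:NB,63:NE,68:NA,87:NC]
Op 6: route key 78: smallest pos >= 78 is 87 -> NC
Op 7: route key 51: smallest pos >= 51 is 63 -> NE
Final route key 54: smallest pos >= 54 is 63 -> NE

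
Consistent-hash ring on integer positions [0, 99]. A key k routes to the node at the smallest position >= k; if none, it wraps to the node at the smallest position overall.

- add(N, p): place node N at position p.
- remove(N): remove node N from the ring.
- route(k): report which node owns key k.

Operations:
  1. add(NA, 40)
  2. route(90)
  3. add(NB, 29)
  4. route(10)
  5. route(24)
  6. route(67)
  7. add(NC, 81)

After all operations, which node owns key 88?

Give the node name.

Answer: NB

Derivation:
Op 1: add NA@40 -> ring=[40:NA]
Op 2: route key 90: none >= 90, wrap to smallest pos 40 -> NA
Op 3: add NB@29 -> ring=[29:NB,40:NA]
Op 4: route key 10: smallest pos >= 10 is 29 -> NB
Op 5: route key 24: smallest pos >= 24 is 29 -> NB
Op 6: route key 67: none >= 67, wrap to smallest pos 29 -> NB
Op 7: add NC@81 -> ring=[29:NB,40:NA,81:NC]
Final route key 88: none >= 88, wrap to smallest pos 29 -> NB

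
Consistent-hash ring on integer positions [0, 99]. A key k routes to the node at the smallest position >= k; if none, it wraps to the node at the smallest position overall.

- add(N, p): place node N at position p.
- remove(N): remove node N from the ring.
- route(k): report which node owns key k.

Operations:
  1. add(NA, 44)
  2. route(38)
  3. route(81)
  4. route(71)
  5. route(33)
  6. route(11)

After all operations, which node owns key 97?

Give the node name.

Answer: NA

Derivation:
Op 1: add NA@44 -> ring=[44:NA]
Op 2: route key 38: smallest pos >= 38 is 44 -> NA
Op 3: route key 81: none >= 81, wrap to smallest pos 44 -> NA
Op 4: route key 71: none >= 71, wrap to smallest pos 44 -> NA
Op 5: route key 33: smallest pos >= 33 is 44 -> NA
Op 6: route key 11: smallest pos >= 11 is 44 -> NA
Final route key 97: none >= 97, wrap to smallest pos 44 -> NA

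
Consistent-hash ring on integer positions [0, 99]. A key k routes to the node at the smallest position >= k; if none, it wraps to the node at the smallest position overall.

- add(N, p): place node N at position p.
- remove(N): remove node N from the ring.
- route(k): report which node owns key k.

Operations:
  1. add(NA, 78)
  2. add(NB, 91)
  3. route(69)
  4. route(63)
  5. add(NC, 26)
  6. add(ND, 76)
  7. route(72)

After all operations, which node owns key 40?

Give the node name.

Answer: ND

Derivation:
Op 1: add NA@78 -> ring=[78:NA]
Op 2: add NB@91 -> ring=[78:NA,91:NB]
Op 3: route key 69: smallest pos >= 69 is 78 -> NA
Op 4: route key 63: smallest pos >= 63 is 78 -> NA
Op 5: add NC@26 -> ring=[26:NC,78:NA,91:NB]
Op 6: add ND@76 -> ring=[26:NC,76:ND,78:NA,91:NB]
Op 7: route key 72: smallest pos >= 72 is 76 -> ND
Final route key 40: smallest pos >= 40 is 76 -> ND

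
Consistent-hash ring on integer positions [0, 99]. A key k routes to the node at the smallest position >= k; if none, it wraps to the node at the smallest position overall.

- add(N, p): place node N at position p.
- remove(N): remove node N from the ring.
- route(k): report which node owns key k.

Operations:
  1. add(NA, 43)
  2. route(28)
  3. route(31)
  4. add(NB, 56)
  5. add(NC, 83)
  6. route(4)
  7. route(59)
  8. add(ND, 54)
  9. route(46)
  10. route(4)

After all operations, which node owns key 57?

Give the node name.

Answer: NC

Derivation:
Op 1: add NA@43 -> ring=[43:NA]
Op 2: route key 28: smallest pos >= 28 is 43 -> NA
Op 3: route key 31: smallest pos >= 31 is 43 -> NA
Op 4: add NB@56 -> ring=[43:NA,56:NB]
Op 5: add NC@83 -> ring=[43:NA,56:NB,83:NC]
Op 6: route key 4: smallest pos >= 4 is 43 -> NA
Op 7: route key 59: smallest pos >= 59 is 83 -> NC
Op 8: add ND@54 -> ring=[43:NA,54:ND,56:NB,83:NC]
Op 9: route key 46: smallest pos >= 46 is 54 -> ND
Op 10: route key 4: smallest pos >= 4 is 43 -> NA
Final route key 57: smallest pos >= 57 is 83 -> NC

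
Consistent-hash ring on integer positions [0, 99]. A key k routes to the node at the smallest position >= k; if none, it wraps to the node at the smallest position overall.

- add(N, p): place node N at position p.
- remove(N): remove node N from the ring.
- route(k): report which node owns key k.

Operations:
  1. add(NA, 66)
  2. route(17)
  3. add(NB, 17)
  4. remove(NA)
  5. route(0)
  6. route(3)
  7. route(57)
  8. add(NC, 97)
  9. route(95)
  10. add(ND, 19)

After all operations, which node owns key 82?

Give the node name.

Op 1: add NA@66 -> ring=[66:NA]
Op 2: route key 17: smallest pos >= 17 is 66 -> NA
Op 3: add NB@17 -> ring=[17:NB,66:NA]
Op 4: remove NA -> ring=[17:NB]
Op 5: route key 0: smallest pos >= 0 is 17 -> NB
Op 6: route key 3: smallest pos >= 3 is 17 -> NB
Op 7: route key 57: none >= 57, wrap to smallest pos 17 -> NB
Op 8: add NC@97 -> ring=[17:NB,97:NC]
Op 9: route key 95: smallest pos >= 95 is 97 -> NC
Op 10: add ND@19 -> ring=[17:NB,19:ND,97:NC]
Final route key 82: smallest pos >= 82 is 97 -> NC

Answer: NC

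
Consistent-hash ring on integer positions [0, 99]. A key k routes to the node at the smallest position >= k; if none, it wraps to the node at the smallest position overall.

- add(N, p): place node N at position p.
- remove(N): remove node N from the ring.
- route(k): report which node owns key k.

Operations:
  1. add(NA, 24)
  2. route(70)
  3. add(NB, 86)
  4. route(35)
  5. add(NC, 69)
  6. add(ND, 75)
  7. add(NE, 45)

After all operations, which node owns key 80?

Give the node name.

Answer: NB

Derivation:
Op 1: add NA@24 -> ring=[24:NA]
Op 2: route key 70: none >= 70, wrap to smallest pos 24 -> NA
Op 3: add NB@86 -> ring=[24:NA,86:NB]
Op 4: route key 35: smallest pos >= 35 is 86 -> NB
Op 5: add NC@69 -> ring=[24:NA,69:NC,86:NB]
Op 6: add ND@75 -> ring=[24:NA,69:NC,75:ND,86:NB]
Op 7: add NE@45 -> ring=[24:NA,45:NE,69:NC,75:ND,86:NB]
Final route key 80: smallest pos >= 80 is 86 -> NB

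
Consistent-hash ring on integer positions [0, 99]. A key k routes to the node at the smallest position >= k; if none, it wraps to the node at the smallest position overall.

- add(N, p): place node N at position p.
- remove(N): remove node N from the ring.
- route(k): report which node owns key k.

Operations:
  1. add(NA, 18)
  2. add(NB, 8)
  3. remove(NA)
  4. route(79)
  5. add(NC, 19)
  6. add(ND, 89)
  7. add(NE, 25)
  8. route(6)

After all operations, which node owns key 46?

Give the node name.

Answer: ND

Derivation:
Op 1: add NA@18 -> ring=[18:NA]
Op 2: add NB@8 -> ring=[8:NB,18:NA]
Op 3: remove NA -> ring=[8:NB]
Op 4: route key 79: none >= 79, wrap to smallest pos 8 -> NB
Op 5: add NC@19 -> ring=[8:NB,19:NC]
Op 6: add ND@89 -> ring=[8:NB,19:NC,89:ND]
Op 7: add NE@25 -> ring=[8:NB,19:NC,25:NE,89:ND]
Op 8: route key 6: smallest pos >= 6 is 8 -> NB
Final route key 46: smallest pos >= 46 is 89 -> ND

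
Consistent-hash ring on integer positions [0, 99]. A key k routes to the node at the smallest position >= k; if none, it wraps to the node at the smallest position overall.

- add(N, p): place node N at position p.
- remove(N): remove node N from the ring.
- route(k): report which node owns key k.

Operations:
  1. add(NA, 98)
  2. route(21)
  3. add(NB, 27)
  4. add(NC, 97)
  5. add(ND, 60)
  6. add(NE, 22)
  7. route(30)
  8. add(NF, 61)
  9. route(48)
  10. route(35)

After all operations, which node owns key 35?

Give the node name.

Answer: ND

Derivation:
Op 1: add NA@98 -> ring=[98:NA]
Op 2: route key 21: smallest pos >= 21 is 98 -> NA
Op 3: add NB@27 -> ring=[27:NB,98:NA]
Op 4: add NC@97 -> ring=[27:NB,97:NC,98:NA]
Op 5: add ND@60 -> ring=[27:NB,60:ND,97:NC,98:NA]
Op 6: add NE@22 -> ring=[22:NE,27:NB,60:ND,97:NC,98:NA]
Op 7: route key 30: smallest pos >= 30 is 60 -> ND
Op 8: add NF@61 -> ring=[22:NE,27:NB,60:ND,61:NF,97:NC,98:NA]
Op 9: route key 48: smallest pos >= 48 is 60 -> ND
Op 10: route key 35: smallest pos >= 35 is 60 -> ND
Final route key 35: smallest pos >= 35 is 60 -> ND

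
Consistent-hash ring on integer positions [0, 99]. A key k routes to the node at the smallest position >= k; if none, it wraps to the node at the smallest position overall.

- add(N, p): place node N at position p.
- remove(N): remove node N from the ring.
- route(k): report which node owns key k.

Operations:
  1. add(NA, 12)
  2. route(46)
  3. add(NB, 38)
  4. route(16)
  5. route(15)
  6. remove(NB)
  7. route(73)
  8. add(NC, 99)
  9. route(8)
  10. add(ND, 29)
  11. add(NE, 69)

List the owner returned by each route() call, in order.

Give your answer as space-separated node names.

Op 1: add NA@12 -> ring=[12:NA]
Op 2: route key 46: none >= 46, wrap to smallest pos 12 -> NA
Op 3: add NB@38 -> ring=[12:NA,38:NB]
Op 4: route key 16: smallest pos >= 16 is 38 -> NB
Op 5: route key 15: smallest pos >= 15 is 38 -> NB
Op 6: remove NB -> ring=[12:NA]
Op 7: route key 73: none >= 73, wrap to smallest pos 12 -> NA
Op 8: add NC@99 -> ring=[12:NA,99:NC]
Op 9: route key 8: smallest pos >= 8 is 12 -> NA
Op 10: add ND@29 -> ring=[12:NA,29:ND,99:NC]
Op 11: add NE@69 -> ring=[12:NA,29:ND,69:NE,99:NC]

Answer: NA NB NB NA NA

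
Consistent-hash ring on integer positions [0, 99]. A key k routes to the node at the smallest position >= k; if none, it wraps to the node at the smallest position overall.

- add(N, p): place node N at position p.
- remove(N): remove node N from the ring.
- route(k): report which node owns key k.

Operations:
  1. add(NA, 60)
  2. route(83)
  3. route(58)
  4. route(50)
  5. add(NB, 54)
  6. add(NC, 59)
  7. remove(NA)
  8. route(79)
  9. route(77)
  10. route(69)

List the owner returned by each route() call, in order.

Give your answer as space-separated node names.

Op 1: add NA@60 -> ring=[60:NA]
Op 2: route key 83: none >= 83, wrap to smallest pos 60 -> NA
Op 3: route key 58: smallest pos >= 58 is 60 -> NA
Op 4: route key 50: smallest pos >= 50 is 60 -> NA
Op 5: add NB@54 -> ring=[54:NB,60:NA]
Op 6: add NC@59 -> ring=[54:NB,59:NC,60:NA]
Op 7: remove NA -> ring=[54:NB,59:NC]
Op 8: route key 79: none >= 79, wrap to smallest pos 54 -> NB
Op 9: route key 77: none >= 77, wrap to smallest pos 54 -> NB
Op 10: route key 69: none >= 69, wrap to smallest pos 54 -> NB

Answer: NA NA NA NB NB NB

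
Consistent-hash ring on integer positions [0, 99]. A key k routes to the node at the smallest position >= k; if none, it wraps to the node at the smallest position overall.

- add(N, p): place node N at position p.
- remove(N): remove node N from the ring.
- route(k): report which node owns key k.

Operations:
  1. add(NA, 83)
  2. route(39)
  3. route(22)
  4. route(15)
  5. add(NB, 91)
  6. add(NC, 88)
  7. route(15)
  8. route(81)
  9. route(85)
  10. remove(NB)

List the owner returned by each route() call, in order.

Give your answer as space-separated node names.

Answer: NA NA NA NA NA NC

Derivation:
Op 1: add NA@83 -> ring=[83:NA]
Op 2: route key 39: smallest pos >= 39 is 83 -> NA
Op 3: route key 22: smallest pos >= 22 is 83 -> NA
Op 4: route key 15: smallest pos >= 15 is 83 -> NA
Op 5: add NB@91 -> ring=[83:NA,91:NB]
Op 6: add NC@88 -> ring=[83:NA,88:NC,91:NB]
Op 7: route key 15: smallest pos >= 15 is 83 -> NA
Op 8: route key 81: smallest pos >= 81 is 83 -> NA
Op 9: route key 85: smallest pos >= 85 is 88 -> NC
Op 10: remove NB -> ring=[83:NA,88:NC]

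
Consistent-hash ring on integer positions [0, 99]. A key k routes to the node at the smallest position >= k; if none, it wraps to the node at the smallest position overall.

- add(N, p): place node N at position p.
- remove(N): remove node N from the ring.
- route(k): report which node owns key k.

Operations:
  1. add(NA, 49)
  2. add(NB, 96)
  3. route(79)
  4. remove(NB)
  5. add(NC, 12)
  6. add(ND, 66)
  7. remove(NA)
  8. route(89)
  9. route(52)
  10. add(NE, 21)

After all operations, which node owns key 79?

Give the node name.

Op 1: add NA@49 -> ring=[49:NA]
Op 2: add NB@96 -> ring=[49:NA,96:NB]
Op 3: route key 79: smallest pos >= 79 is 96 -> NB
Op 4: remove NB -> ring=[49:NA]
Op 5: add NC@12 -> ring=[12:NC,49:NA]
Op 6: add ND@66 -> ring=[12:NC,49:NA,66:ND]
Op 7: remove NA -> ring=[12:NC,66:ND]
Op 8: route key 89: none >= 89, wrap to smallest pos 12 -> NC
Op 9: route key 52: smallest pos >= 52 is 66 -> ND
Op 10: add NE@21 -> ring=[12:NC,21:NE,66:ND]
Final route key 79: none >= 79, wrap to smallest pos 12 -> NC

Answer: NC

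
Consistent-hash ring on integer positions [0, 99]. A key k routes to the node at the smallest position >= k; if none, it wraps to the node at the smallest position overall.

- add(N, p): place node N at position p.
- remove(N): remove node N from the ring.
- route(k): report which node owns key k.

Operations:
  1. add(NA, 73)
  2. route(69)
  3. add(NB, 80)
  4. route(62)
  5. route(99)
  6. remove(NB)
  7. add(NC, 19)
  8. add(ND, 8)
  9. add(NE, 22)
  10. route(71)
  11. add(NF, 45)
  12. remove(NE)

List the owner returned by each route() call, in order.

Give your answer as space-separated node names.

Op 1: add NA@73 -> ring=[73:NA]
Op 2: route key 69: smallest pos >= 69 is 73 -> NA
Op 3: add NB@80 -> ring=[73:NA,80:NB]
Op 4: route key 62: smallest pos >= 62 is 73 -> NA
Op 5: route key 99: none >= 99, wrap to smallest pos 73 -> NA
Op 6: remove NB -> ring=[73:NA]
Op 7: add NC@19 -> ring=[19:NC,73:NA]
Op 8: add ND@8 -> ring=[8:ND,19:NC,73:NA]
Op 9: add NE@22 -> ring=[8:ND,19:NC,22:NE,73:NA]
Op 10: route key 71: smallest pos >= 71 is 73 -> NA
Op 11: add NF@45 -> ring=[8:ND,19:NC,22:NE,45:NF,73:NA]
Op 12: remove NE -> ring=[8:ND,19:NC,45:NF,73:NA]

Answer: NA NA NA NA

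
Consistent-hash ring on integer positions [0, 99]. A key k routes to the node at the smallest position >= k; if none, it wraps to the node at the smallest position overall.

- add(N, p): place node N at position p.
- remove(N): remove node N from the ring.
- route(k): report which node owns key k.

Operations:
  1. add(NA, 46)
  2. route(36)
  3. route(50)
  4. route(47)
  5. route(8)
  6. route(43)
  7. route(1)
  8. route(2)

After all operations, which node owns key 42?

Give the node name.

Answer: NA

Derivation:
Op 1: add NA@46 -> ring=[46:NA]
Op 2: route key 36: smallest pos >= 36 is 46 -> NA
Op 3: route key 50: none >= 50, wrap to smallest pos 46 -> NA
Op 4: route key 47: none >= 47, wrap to smallest pos 46 -> NA
Op 5: route key 8: smallest pos >= 8 is 46 -> NA
Op 6: route key 43: smallest pos >= 43 is 46 -> NA
Op 7: route key 1: smallest pos >= 1 is 46 -> NA
Op 8: route key 2: smallest pos >= 2 is 46 -> NA
Final route key 42: smallest pos >= 42 is 46 -> NA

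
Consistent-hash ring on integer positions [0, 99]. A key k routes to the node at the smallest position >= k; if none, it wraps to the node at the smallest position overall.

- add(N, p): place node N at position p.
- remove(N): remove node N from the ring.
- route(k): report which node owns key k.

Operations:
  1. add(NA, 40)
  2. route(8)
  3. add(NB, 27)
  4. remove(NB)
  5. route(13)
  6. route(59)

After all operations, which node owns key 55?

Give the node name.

Op 1: add NA@40 -> ring=[40:NA]
Op 2: route key 8: smallest pos >= 8 is 40 -> NA
Op 3: add NB@27 -> ring=[27:NB,40:NA]
Op 4: remove NB -> ring=[40:NA]
Op 5: route key 13: smallest pos >= 13 is 40 -> NA
Op 6: route key 59: none >= 59, wrap to smallest pos 40 -> NA
Final route key 55: none >= 55, wrap to smallest pos 40 -> NA

Answer: NA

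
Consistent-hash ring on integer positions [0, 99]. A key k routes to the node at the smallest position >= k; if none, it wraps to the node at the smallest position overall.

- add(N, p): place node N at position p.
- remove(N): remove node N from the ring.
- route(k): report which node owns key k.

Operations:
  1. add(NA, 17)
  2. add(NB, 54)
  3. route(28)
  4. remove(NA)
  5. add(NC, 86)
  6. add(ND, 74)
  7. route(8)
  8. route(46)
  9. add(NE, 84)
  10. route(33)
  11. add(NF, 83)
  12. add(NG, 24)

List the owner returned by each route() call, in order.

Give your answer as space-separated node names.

Answer: NB NB NB NB

Derivation:
Op 1: add NA@17 -> ring=[17:NA]
Op 2: add NB@54 -> ring=[17:NA,54:NB]
Op 3: route key 28: smallest pos >= 28 is 54 -> NB
Op 4: remove NA -> ring=[54:NB]
Op 5: add NC@86 -> ring=[54:NB,86:NC]
Op 6: add ND@74 -> ring=[54:NB,74:ND,86:NC]
Op 7: route key 8: smallest pos >= 8 is 54 -> NB
Op 8: route key 46: smallest pos >= 46 is 54 -> NB
Op 9: add NE@84 -> ring=[54:NB,74:ND,84:NE,86:NC]
Op 10: route key 33: smallest pos >= 33 is 54 -> NB
Op 11: add NF@83 -> ring=[54:NB,74:ND,83:NF,84:NE,86:NC]
Op 12: add NG@24 -> ring=[24:NG,54:NB,74:ND,83:NF,84:NE,86:NC]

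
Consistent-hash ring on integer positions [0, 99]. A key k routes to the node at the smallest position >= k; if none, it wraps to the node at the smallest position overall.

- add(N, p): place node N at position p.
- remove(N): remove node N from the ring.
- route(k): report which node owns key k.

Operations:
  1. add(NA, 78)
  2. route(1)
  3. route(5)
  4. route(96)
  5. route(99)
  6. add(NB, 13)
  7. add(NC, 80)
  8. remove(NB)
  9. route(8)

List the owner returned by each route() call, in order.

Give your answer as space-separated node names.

Op 1: add NA@78 -> ring=[78:NA]
Op 2: route key 1: smallest pos >= 1 is 78 -> NA
Op 3: route key 5: smallest pos >= 5 is 78 -> NA
Op 4: route key 96: none >= 96, wrap to smallest pos 78 -> NA
Op 5: route key 99: none >= 99, wrap to smallest pos 78 -> NA
Op 6: add NB@13 -> ring=[13:NB,78:NA]
Op 7: add NC@80 -> ring=[13:NB,78:NA,80:NC]
Op 8: remove NB -> ring=[78:NA,80:NC]
Op 9: route key 8: smallest pos >= 8 is 78 -> NA

Answer: NA NA NA NA NA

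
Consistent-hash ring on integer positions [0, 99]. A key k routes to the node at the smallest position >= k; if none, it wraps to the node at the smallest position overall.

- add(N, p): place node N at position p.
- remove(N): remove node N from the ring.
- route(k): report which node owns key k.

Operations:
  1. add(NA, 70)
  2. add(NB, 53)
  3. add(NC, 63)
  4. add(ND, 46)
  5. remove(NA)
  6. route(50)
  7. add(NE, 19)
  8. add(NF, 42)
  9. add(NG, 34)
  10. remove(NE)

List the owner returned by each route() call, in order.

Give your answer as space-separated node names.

Answer: NB

Derivation:
Op 1: add NA@70 -> ring=[70:NA]
Op 2: add NB@53 -> ring=[53:NB,70:NA]
Op 3: add NC@63 -> ring=[53:NB,63:NC,70:NA]
Op 4: add ND@46 -> ring=[46:ND,53:NB,63:NC,70:NA]
Op 5: remove NA -> ring=[46:ND,53:NB,63:NC]
Op 6: route key 50: smallest pos >= 50 is 53 -> NB
Op 7: add NE@19 -> ring=[19:NE,46:ND,53:NB,63:NC]
Op 8: add NF@42 -> ring=[19:NE,42:NF,46:ND,53:NB,63:NC]
Op 9: add NG@34 -> ring=[19:NE,34:NG,42:NF,46:ND,53:NB,63:NC]
Op 10: remove NE -> ring=[34:NG,42:NF,46:ND,53:NB,63:NC]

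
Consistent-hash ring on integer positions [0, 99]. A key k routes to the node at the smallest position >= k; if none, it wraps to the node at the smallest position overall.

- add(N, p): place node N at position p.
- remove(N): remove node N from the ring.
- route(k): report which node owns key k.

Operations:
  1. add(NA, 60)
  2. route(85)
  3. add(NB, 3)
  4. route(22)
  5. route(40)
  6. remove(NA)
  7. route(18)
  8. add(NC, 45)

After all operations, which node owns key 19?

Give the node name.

Answer: NC

Derivation:
Op 1: add NA@60 -> ring=[60:NA]
Op 2: route key 85: none >= 85, wrap to smallest pos 60 -> NA
Op 3: add NB@3 -> ring=[3:NB,60:NA]
Op 4: route key 22: smallest pos >= 22 is 60 -> NA
Op 5: route key 40: smallest pos >= 40 is 60 -> NA
Op 6: remove NA -> ring=[3:NB]
Op 7: route key 18: none >= 18, wrap to smallest pos 3 -> NB
Op 8: add NC@45 -> ring=[3:NB,45:NC]
Final route key 19: smallest pos >= 19 is 45 -> NC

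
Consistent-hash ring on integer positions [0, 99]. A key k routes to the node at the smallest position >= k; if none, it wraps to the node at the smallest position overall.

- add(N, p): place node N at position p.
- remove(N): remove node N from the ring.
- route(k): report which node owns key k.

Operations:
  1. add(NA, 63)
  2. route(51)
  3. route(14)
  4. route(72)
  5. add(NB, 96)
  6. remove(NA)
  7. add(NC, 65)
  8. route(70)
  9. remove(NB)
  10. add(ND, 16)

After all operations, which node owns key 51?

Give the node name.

Op 1: add NA@63 -> ring=[63:NA]
Op 2: route key 51: smallest pos >= 51 is 63 -> NA
Op 3: route key 14: smallest pos >= 14 is 63 -> NA
Op 4: route key 72: none >= 72, wrap to smallest pos 63 -> NA
Op 5: add NB@96 -> ring=[63:NA,96:NB]
Op 6: remove NA -> ring=[96:NB]
Op 7: add NC@65 -> ring=[65:NC,96:NB]
Op 8: route key 70: smallest pos >= 70 is 96 -> NB
Op 9: remove NB -> ring=[65:NC]
Op 10: add ND@16 -> ring=[16:ND,65:NC]
Final route key 51: smallest pos >= 51 is 65 -> NC

Answer: NC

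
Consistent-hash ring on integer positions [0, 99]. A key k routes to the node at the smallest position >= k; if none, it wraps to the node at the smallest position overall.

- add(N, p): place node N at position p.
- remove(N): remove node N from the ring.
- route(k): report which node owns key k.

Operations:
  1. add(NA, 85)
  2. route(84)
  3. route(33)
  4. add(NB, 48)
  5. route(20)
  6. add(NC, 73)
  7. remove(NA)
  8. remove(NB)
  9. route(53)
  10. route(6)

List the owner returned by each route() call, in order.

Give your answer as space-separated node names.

Answer: NA NA NB NC NC

Derivation:
Op 1: add NA@85 -> ring=[85:NA]
Op 2: route key 84: smallest pos >= 84 is 85 -> NA
Op 3: route key 33: smallest pos >= 33 is 85 -> NA
Op 4: add NB@48 -> ring=[48:NB,85:NA]
Op 5: route key 20: smallest pos >= 20 is 48 -> NB
Op 6: add NC@73 -> ring=[48:NB,73:NC,85:NA]
Op 7: remove NA -> ring=[48:NB,73:NC]
Op 8: remove NB -> ring=[73:NC]
Op 9: route key 53: smallest pos >= 53 is 73 -> NC
Op 10: route key 6: smallest pos >= 6 is 73 -> NC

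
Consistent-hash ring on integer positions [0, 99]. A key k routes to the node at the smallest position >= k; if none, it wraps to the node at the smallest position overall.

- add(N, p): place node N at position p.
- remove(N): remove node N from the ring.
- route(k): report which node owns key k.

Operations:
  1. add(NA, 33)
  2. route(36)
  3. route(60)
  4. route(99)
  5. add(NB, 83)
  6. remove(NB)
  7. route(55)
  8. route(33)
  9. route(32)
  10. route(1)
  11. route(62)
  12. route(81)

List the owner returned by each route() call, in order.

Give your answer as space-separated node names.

Answer: NA NA NA NA NA NA NA NA NA

Derivation:
Op 1: add NA@33 -> ring=[33:NA]
Op 2: route key 36: none >= 36, wrap to smallest pos 33 -> NA
Op 3: route key 60: none >= 60, wrap to smallest pos 33 -> NA
Op 4: route key 99: none >= 99, wrap to smallest pos 33 -> NA
Op 5: add NB@83 -> ring=[33:NA,83:NB]
Op 6: remove NB -> ring=[33:NA]
Op 7: route key 55: none >= 55, wrap to smallest pos 33 -> NA
Op 8: route key 33: smallest pos >= 33 is 33 -> NA
Op 9: route key 32: smallest pos >= 32 is 33 -> NA
Op 10: route key 1: smallest pos >= 1 is 33 -> NA
Op 11: route key 62: none >= 62, wrap to smallest pos 33 -> NA
Op 12: route key 81: none >= 81, wrap to smallest pos 33 -> NA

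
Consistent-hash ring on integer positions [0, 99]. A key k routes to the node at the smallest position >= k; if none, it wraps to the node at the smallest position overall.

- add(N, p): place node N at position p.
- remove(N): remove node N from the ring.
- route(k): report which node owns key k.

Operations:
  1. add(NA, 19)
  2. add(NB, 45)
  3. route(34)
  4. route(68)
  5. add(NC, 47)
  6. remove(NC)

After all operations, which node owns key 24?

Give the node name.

Op 1: add NA@19 -> ring=[19:NA]
Op 2: add NB@45 -> ring=[19:NA,45:NB]
Op 3: route key 34: smallest pos >= 34 is 45 -> NB
Op 4: route key 68: none >= 68, wrap to smallest pos 19 -> NA
Op 5: add NC@47 -> ring=[19:NA,45:NB,47:NC]
Op 6: remove NC -> ring=[19:NA,45:NB]
Final route key 24: smallest pos >= 24 is 45 -> NB

Answer: NB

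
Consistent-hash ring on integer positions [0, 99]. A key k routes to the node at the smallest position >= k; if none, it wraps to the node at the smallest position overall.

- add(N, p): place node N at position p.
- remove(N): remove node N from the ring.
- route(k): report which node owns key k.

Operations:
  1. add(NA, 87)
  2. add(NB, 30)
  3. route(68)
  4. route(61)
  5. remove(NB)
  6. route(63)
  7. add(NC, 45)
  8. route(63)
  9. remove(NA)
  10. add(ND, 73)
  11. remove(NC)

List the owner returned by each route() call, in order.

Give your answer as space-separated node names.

Op 1: add NA@87 -> ring=[87:NA]
Op 2: add NB@30 -> ring=[30:NB,87:NA]
Op 3: route key 68: smallest pos >= 68 is 87 -> NA
Op 4: route key 61: smallest pos >= 61 is 87 -> NA
Op 5: remove NB -> ring=[87:NA]
Op 6: route key 63: smallest pos >= 63 is 87 -> NA
Op 7: add NC@45 -> ring=[45:NC,87:NA]
Op 8: route key 63: smallest pos >= 63 is 87 -> NA
Op 9: remove NA -> ring=[45:NC]
Op 10: add ND@73 -> ring=[45:NC,73:ND]
Op 11: remove NC -> ring=[73:ND]

Answer: NA NA NA NA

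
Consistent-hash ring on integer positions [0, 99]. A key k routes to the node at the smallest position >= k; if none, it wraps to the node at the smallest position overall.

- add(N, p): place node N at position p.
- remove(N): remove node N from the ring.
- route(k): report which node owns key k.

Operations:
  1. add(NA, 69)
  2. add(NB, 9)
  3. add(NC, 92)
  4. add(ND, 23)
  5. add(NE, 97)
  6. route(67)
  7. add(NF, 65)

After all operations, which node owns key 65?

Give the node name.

Answer: NF

Derivation:
Op 1: add NA@69 -> ring=[69:NA]
Op 2: add NB@9 -> ring=[9:NB,69:NA]
Op 3: add NC@92 -> ring=[9:NB,69:NA,92:NC]
Op 4: add ND@23 -> ring=[9:NB,23:ND,69:NA,92:NC]
Op 5: add NE@97 -> ring=[9:NB,23:ND,69:NA,92:NC,97:NE]
Op 6: route key 67: smallest pos >= 67 is 69 -> NA
Op 7: add NF@65 -> ring=[9:NB,23:ND,65:NF,69:NA,92:NC,97:NE]
Final route key 65: smallest pos >= 65 is 65 -> NF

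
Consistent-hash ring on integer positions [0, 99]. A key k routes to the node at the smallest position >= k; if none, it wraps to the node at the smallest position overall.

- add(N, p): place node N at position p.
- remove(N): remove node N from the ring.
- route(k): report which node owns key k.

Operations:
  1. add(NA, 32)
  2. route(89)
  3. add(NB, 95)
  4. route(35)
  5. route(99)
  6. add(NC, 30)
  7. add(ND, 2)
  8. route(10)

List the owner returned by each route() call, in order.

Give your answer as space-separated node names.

Answer: NA NB NA NC

Derivation:
Op 1: add NA@32 -> ring=[32:NA]
Op 2: route key 89: none >= 89, wrap to smallest pos 32 -> NA
Op 3: add NB@95 -> ring=[32:NA,95:NB]
Op 4: route key 35: smallest pos >= 35 is 95 -> NB
Op 5: route key 99: none >= 99, wrap to smallest pos 32 -> NA
Op 6: add NC@30 -> ring=[30:NC,32:NA,95:NB]
Op 7: add ND@2 -> ring=[2:ND,30:NC,32:NA,95:NB]
Op 8: route key 10: smallest pos >= 10 is 30 -> NC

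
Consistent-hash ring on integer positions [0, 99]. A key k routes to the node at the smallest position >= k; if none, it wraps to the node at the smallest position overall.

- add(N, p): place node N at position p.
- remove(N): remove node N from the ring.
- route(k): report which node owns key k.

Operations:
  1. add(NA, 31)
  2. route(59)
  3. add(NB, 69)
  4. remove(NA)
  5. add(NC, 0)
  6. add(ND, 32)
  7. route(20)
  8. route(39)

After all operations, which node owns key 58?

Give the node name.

Answer: NB

Derivation:
Op 1: add NA@31 -> ring=[31:NA]
Op 2: route key 59: none >= 59, wrap to smallest pos 31 -> NA
Op 3: add NB@69 -> ring=[31:NA,69:NB]
Op 4: remove NA -> ring=[69:NB]
Op 5: add NC@0 -> ring=[0:NC,69:NB]
Op 6: add ND@32 -> ring=[0:NC,32:ND,69:NB]
Op 7: route key 20: smallest pos >= 20 is 32 -> ND
Op 8: route key 39: smallest pos >= 39 is 69 -> NB
Final route key 58: smallest pos >= 58 is 69 -> NB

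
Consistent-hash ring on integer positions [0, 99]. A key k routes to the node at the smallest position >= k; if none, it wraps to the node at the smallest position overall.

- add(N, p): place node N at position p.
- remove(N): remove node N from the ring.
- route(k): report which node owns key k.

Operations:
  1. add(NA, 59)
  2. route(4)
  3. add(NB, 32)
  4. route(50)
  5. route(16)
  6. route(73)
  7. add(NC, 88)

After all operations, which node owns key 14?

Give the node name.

Answer: NB

Derivation:
Op 1: add NA@59 -> ring=[59:NA]
Op 2: route key 4: smallest pos >= 4 is 59 -> NA
Op 3: add NB@32 -> ring=[32:NB,59:NA]
Op 4: route key 50: smallest pos >= 50 is 59 -> NA
Op 5: route key 16: smallest pos >= 16 is 32 -> NB
Op 6: route key 73: none >= 73, wrap to smallest pos 32 -> NB
Op 7: add NC@88 -> ring=[32:NB,59:NA,88:NC]
Final route key 14: smallest pos >= 14 is 32 -> NB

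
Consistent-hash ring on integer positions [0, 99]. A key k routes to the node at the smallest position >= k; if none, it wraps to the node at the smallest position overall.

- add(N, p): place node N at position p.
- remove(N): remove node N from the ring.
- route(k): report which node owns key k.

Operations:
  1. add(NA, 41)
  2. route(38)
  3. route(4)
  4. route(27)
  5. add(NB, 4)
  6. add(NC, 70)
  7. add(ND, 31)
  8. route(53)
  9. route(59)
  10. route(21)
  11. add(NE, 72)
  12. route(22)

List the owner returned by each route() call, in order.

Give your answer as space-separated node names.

Answer: NA NA NA NC NC ND ND

Derivation:
Op 1: add NA@41 -> ring=[41:NA]
Op 2: route key 38: smallest pos >= 38 is 41 -> NA
Op 3: route key 4: smallest pos >= 4 is 41 -> NA
Op 4: route key 27: smallest pos >= 27 is 41 -> NA
Op 5: add NB@4 -> ring=[4:NB,41:NA]
Op 6: add NC@70 -> ring=[4:NB,41:NA,70:NC]
Op 7: add ND@31 -> ring=[4:NB,31:ND,41:NA,70:NC]
Op 8: route key 53: smallest pos >= 53 is 70 -> NC
Op 9: route key 59: smallest pos >= 59 is 70 -> NC
Op 10: route key 21: smallest pos >= 21 is 31 -> ND
Op 11: add NE@72 -> ring=[4:NB,31:ND,41:NA,70:NC,72:NE]
Op 12: route key 22: smallest pos >= 22 is 31 -> ND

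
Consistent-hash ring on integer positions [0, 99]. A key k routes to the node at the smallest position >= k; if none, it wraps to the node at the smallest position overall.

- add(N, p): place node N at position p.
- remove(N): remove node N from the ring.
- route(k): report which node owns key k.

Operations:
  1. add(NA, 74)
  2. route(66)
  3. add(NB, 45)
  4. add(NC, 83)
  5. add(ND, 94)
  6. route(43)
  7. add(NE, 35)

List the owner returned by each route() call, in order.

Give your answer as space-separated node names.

Op 1: add NA@74 -> ring=[74:NA]
Op 2: route key 66: smallest pos >= 66 is 74 -> NA
Op 3: add NB@45 -> ring=[45:NB,74:NA]
Op 4: add NC@83 -> ring=[45:NB,74:NA,83:NC]
Op 5: add ND@94 -> ring=[45:NB,74:NA,83:NC,94:ND]
Op 6: route key 43: smallest pos >= 43 is 45 -> NB
Op 7: add NE@35 -> ring=[35:NE,45:NB,74:NA,83:NC,94:ND]

Answer: NA NB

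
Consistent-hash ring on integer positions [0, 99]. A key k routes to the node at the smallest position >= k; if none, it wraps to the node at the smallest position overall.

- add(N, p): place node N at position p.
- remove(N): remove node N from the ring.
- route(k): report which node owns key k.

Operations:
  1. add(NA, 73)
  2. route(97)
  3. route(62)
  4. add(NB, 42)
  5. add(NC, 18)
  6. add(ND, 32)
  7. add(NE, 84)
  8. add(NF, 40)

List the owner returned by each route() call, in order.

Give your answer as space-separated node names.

Answer: NA NA

Derivation:
Op 1: add NA@73 -> ring=[73:NA]
Op 2: route key 97: none >= 97, wrap to smallest pos 73 -> NA
Op 3: route key 62: smallest pos >= 62 is 73 -> NA
Op 4: add NB@42 -> ring=[42:NB,73:NA]
Op 5: add NC@18 -> ring=[18:NC,42:NB,73:NA]
Op 6: add ND@32 -> ring=[18:NC,32:ND,42:NB,73:NA]
Op 7: add NE@84 -> ring=[18:NC,32:ND,42:NB,73:NA,84:NE]
Op 8: add NF@40 -> ring=[18:NC,32:ND,40:NF,42:NB,73:NA,84:NE]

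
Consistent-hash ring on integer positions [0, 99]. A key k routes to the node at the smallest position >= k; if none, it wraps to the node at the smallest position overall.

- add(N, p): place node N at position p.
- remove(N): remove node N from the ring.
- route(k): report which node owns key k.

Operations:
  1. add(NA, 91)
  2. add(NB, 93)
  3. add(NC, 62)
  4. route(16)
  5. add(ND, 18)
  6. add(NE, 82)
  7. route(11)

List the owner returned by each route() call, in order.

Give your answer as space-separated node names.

Op 1: add NA@91 -> ring=[91:NA]
Op 2: add NB@93 -> ring=[91:NA,93:NB]
Op 3: add NC@62 -> ring=[62:NC,91:NA,93:NB]
Op 4: route key 16: smallest pos >= 16 is 62 -> NC
Op 5: add ND@18 -> ring=[18:ND,62:NC,91:NA,93:NB]
Op 6: add NE@82 -> ring=[18:ND,62:NC,82:NE,91:NA,93:NB]
Op 7: route key 11: smallest pos >= 11 is 18 -> ND

Answer: NC ND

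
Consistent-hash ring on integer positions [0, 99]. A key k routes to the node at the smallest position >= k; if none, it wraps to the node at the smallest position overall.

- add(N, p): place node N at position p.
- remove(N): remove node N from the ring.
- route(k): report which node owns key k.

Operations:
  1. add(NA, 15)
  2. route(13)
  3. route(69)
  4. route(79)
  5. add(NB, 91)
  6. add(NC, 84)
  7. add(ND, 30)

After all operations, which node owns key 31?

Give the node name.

Op 1: add NA@15 -> ring=[15:NA]
Op 2: route key 13: smallest pos >= 13 is 15 -> NA
Op 3: route key 69: none >= 69, wrap to smallest pos 15 -> NA
Op 4: route key 79: none >= 79, wrap to smallest pos 15 -> NA
Op 5: add NB@91 -> ring=[15:NA,91:NB]
Op 6: add NC@84 -> ring=[15:NA,84:NC,91:NB]
Op 7: add ND@30 -> ring=[15:NA,30:ND,84:NC,91:NB]
Final route key 31: smallest pos >= 31 is 84 -> NC

Answer: NC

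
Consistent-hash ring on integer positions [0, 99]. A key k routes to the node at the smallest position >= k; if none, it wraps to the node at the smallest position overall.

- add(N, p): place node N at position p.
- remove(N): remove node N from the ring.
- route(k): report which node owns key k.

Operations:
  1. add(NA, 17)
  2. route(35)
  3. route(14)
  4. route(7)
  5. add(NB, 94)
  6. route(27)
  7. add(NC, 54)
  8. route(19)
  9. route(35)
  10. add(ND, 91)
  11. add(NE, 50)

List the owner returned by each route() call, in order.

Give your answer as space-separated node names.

Op 1: add NA@17 -> ring=[17:NA]
Op 2: route key 35: none >= 35, wrap to smallest pos 17 -> NA
Op 3: route key 14: smallest pos >= 14 is 17 -> NA
Op 4: route key 7: smallest pos >= 7 is 17 -> NA
Op 5: add NB@94 -> ring=[17:NA,94:NB]
Op 6: route key 27: smallest pos >= 27 is 94 -> NB
Op 7: add NC@54 -> ring=[17:NA,54:NC,94:NB]
Op 8: route key 19: smallest pos >= 19 is 54 -> NC
Op 9: route key 35: smallest pos >= 35 is 54 -> NC
Op 10: add ND@91 -> ring=[17:NA,54:NC,91:ND,94:NB]
Op 11: add NE@50 -> ring=[17:NA,50:NE,54:NC,91:ND,94:NB]

Answer: NA NA NA NB NC NC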